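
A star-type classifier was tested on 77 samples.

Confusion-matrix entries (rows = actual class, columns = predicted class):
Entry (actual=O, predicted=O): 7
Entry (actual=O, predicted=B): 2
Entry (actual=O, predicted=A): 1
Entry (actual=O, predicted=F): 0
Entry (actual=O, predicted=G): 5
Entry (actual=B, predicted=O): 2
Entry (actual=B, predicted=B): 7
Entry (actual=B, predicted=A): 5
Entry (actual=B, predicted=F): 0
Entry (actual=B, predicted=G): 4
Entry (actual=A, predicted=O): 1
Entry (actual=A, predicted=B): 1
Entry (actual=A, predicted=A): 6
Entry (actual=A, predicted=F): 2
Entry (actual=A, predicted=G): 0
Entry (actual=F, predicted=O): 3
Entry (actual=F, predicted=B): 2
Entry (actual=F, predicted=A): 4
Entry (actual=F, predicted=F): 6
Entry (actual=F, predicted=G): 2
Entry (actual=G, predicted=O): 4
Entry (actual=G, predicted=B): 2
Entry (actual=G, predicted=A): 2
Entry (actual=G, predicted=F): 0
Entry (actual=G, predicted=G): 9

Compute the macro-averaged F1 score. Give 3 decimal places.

Per-class F1 score (2·TP/(2·TP+FP+FN)):
  O: TP=7, FP=2+1+3+4=10, FN=2+1+0+5=8 → 14/32 = 0.4375
  B: TP=7, FP=2+1+2+2=7, FN=2+5+0+4=11 → 14/32 = 0.4375
  A: TP=6, FP=1+5+4+2=12, FN=1+1+2+0=4 → 12/28 = 0.4286
  F: TP=6, FP=0+0+2+0=2, FN=3+2+4+2=11 → 12/25 = 0.4800
  G: TP=9, FP=5+4+0+2=11, FN=4+2+2+0=8 → 18/37 = 0.4865
Macro-F1 score = mean = (0.4375 + 0.4375 + 0.4286 + 0.4800 + 0.4865) / 5 = 0.454

0.454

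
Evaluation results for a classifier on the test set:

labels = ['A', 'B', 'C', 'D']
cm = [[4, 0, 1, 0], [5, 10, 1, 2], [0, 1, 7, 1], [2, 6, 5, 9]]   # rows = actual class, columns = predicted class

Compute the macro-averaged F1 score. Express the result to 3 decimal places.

0.552

Per-class F1 score (2·TP/(2·TP+FP+FN)):
  A: TP=4, FP=5+0+2=7, FN=0+1+0=1 → 8/16 = 0.5000
  B: TP=10, FP=0+1+6=7, FN=5+1+2=8 → 20/35 = 0.5714
  C: TP=7, FP=1+1+5=7, FN=0+1+1=2 → 14/23 = 0.6087
  D: TP=9, FP=0+2+1=3, FN=2+6+5=13 → 18/34 = 0.5294
Macro-F1 score = mean = (0.5000 + 0.5714 + 0.6087 + 0.5294) / 4 = 0.552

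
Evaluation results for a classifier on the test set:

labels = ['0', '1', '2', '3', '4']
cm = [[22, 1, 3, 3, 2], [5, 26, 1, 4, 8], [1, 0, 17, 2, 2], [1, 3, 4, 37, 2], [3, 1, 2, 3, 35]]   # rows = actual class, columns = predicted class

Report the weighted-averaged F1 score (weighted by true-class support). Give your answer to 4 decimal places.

Per-class F1 score (2·TP/(2·TP+FP+FN)):
  0: TP=22, FP=5+1+1+3=10, FN=1+3+3+2=9 → 44/63 = 0.69841
  1: TP=26, FP=1+0+3+1=5, FN=5+1+4+8=18 → 52/75 = 0.69333
  2: TP=17, FP=3+1+4+2=10, FN=1+0+2+2=5 → 34/49 = 0.69388
  3: TP=37, FP=3+4+2+3=12, FN=1+3+4+2=10 → 74/96 = 0.77083
  4: TP=35, FP=2+8+2+2=14, FN=3+1+2+3=9 → 70/93 = 0.75269
Weighted-F1 score = Σ (supportᵢ/N)·F1 scoreᵢ with N=188: (31/188)·0.69841 + (44/188)·0.69333 + (22/188)·0.69388 + (47/188)·0.77083 + (44/188)·0.75269 = 0.7275

0.7275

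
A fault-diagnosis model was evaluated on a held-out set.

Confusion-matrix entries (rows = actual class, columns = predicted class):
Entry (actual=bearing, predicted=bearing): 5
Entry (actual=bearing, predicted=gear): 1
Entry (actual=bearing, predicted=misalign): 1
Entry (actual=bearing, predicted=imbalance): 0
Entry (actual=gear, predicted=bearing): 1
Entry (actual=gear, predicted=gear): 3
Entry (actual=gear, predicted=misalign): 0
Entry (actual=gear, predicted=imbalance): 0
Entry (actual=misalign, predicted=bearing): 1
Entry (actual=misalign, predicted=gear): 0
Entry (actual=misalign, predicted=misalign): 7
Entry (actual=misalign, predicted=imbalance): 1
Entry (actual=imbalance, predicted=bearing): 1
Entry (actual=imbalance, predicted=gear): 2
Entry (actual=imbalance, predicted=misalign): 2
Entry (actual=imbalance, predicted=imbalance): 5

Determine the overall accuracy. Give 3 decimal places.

0.667

Accuracy = trace / total = (5+3+7+5=20) / 30 = 20/30 = 0.667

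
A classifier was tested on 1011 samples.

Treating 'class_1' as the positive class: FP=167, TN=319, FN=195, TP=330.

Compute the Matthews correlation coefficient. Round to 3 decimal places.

0.285

MCC = (TP·TN − FP·FN) / √((TP+FP)(TP+FN)(TN+FP)(TN+FN))
Numerator = 330·319 − 167·195 = 72705
Denominator = √(497·525·486·514) = √65180108700 = 255303.9536
MCC = 72705 / 255303.9536 = 0.285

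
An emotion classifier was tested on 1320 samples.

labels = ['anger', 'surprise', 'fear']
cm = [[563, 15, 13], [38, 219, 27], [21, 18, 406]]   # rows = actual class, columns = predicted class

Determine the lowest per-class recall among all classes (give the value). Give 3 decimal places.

Per-class recall (TP/(TP+FN)):
  anger: TP=563, FN=15+13=28 → 563/591 = 0.9526
  surprise: TP=219, FN=38+27=65 → 219/284 = 0.7711
  fear: TP=406, FN=21+18=39 → 406/445 = 0.9124
Lowest is class 'surprise' with recall = 0.771.

0.771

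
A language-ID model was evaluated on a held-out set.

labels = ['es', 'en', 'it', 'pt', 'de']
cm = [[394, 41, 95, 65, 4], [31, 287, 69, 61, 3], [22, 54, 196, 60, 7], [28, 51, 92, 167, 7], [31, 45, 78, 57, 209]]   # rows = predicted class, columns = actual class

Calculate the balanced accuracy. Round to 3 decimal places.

0.613

Balanced accuracy = mean of per-class recall.
  es: recall = 394/506 = 0.7787
  en: recall = 287/478 = 0.6004
  it: recall = 196/530 = 0.3698
  pt: recall = 167/410 = 0.4073
  de: recall = 209/230 = 0.9087
Mean = (0.7787 + 0.6004 + 0.3698 + 0.4073 + 0.9087) / 5 = 0.613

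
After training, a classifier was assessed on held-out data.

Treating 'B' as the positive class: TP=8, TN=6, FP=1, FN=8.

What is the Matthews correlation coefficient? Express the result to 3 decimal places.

0.337

MCC = (TP·TN − FP·FN) / √((TP+FP)(TP+FN)(TN+FP)(TN+FN))
Numerator = 8·6 − 1·8 = 40
Denominator = √(9·16·7·14) = √14112 = 118.7939
MCC = 40 / 118.7939 = 0.337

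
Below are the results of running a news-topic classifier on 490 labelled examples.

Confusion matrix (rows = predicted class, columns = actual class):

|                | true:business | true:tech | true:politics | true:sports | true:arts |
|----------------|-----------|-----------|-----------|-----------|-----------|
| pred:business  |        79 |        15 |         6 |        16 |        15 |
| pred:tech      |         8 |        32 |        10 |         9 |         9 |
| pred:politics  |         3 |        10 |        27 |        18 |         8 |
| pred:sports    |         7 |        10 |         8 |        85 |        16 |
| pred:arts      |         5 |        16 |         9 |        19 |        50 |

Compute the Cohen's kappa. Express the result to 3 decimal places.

0.437

Observed agreement pₒ = trace/N = 273/490 = 0.5571
Expected agreement pₑ = Σ (rowᵢ·colᵢ)/N² = (102·131 + 83·68 + 60·66 + 147·126 + 98·99)/490² = 0.2132
κ = (pₒ − pₑ)/(1 − pₑ) = (0.5571 − 0.2132)/(1 − 0.2132) = 0.437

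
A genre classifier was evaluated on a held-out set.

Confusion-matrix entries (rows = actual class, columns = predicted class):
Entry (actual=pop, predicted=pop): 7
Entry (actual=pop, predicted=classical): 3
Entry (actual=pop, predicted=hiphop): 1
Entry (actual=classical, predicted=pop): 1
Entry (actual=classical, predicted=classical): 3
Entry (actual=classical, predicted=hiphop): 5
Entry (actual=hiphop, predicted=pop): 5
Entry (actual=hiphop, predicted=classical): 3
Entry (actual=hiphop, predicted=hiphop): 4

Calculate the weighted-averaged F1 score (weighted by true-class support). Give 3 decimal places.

0.431

Per-class F1 score (2·TP/(2·TP+FP+FN)):
  pop: TP=7, FP=1+5=6, FN=3+1=4 → 14/24 = 0.5833
  classical: TP=3, FP=3+3=6, FN=1+5=6 → 6/18 = 0.3333
  hiphop: TP=4, FP=1+5=6, FN=5+3=8 → 8/22 = 0.3636
Weighted-F1 score = Σ (supportᵢ/N)·F1 scoreᵢ with N=32: (11/32)·0.5833 + (9/32)·0.3333 + (12/32)·0.3636 = 0.431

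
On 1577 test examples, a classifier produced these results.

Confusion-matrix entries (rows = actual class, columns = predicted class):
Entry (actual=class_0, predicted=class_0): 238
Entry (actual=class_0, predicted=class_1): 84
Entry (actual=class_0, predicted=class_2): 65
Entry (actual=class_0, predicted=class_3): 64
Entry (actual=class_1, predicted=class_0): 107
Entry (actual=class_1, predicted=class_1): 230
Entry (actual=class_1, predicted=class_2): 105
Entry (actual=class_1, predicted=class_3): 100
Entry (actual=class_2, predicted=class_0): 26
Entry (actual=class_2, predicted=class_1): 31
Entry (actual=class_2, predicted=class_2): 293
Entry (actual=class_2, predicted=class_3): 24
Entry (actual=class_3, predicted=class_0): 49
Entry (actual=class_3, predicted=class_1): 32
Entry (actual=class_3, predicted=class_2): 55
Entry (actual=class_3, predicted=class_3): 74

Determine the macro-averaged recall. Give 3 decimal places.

0.522

Per-class recall (TP/(TP+FN)):
  class_0: TP=238, FN=84+65+64=213 → 238/451 = 0.5277
  class_1: TP=230, FN=107+105+100=312 → 230/542 = 0.4244
  class_2: TP=293, FN=26+31+24=81 → 293/374 = 0.7834
  class_3: TP=74, FN=49+32+55=136 → 74/210 = 0.3524
Macro-recall = mean = (0.5277 + 0.4244 + 0.7834 + 0.3524) / 4 = 0.522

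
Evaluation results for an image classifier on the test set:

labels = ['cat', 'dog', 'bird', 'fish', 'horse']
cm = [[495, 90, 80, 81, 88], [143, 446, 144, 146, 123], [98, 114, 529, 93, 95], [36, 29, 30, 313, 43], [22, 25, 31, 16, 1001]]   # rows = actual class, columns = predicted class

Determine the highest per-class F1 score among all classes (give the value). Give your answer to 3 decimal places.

Per-class F1 score (2·TP/(2·TP+FP+FN)):
  cat: TP=495, FP=143+98+36+22=299, FN=90+80+81+88=339 → 990/1628 = 0.6081
  dog: TP=446, FP=90+114+29+25=258, FN=143+144+146+123=556 → 892/1706 = 0.5229
  bird: TP=529, FP=80+144+30+31=285, FN=98+114+93+95=400 → 1058/1743 = 0.6070
  fish: TP=313, FP=81+146+93+16=336, FN=36+29+30+43=138 → 626/1100 = 0.5691
  horse: TP=1001, FP=88+123+95+43=349, FN=22+25+31+16=94 → 2002/2445 = 0.8188
Highest is class 'horse' with F1 score = 0.819.

0.819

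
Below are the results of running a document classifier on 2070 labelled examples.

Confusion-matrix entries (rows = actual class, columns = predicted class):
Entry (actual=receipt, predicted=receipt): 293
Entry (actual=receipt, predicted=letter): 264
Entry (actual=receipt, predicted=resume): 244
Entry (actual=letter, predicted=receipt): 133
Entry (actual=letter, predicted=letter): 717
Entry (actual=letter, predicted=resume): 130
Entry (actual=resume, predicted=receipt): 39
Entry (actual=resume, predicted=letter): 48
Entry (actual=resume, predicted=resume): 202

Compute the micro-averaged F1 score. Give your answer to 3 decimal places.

0.586

Micro-averaging pools counts across classes: ΣTP=1212, ΣFP=858, ΣFN=858.
Micro-F1 score = 2·TP/(2·TP+FP+FN) on pooled counts = 0.586 (equals overall accuracy in single-label multiclass).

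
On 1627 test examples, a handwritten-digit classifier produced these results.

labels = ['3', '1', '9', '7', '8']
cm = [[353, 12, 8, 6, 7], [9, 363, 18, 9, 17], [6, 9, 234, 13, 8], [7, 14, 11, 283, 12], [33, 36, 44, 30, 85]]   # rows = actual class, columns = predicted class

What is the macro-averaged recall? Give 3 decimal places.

0.778

Per-class recall (TP/(TP+FN)):
  3: TP=353, FN=12+8+6+7=33 → 353/386 = 0.9145
  1: TP=363, FN=9+18+9+17=53 → 363/416 = 0.8726
  9: TP=234, FN=6+9+13+8=36 → 234/270 = 0.8667
  7: TP=283, FN=7+14+11+12=44 → 283/327 = 0.8654
  8: TP=85, FN=33+36+44+30=143 → 85/228 = 0.3728
Macro-recall = mean = (0.9145 + 0.8726 + 0.8667 + 0.8654 + 0.3728) / 5 = 0.778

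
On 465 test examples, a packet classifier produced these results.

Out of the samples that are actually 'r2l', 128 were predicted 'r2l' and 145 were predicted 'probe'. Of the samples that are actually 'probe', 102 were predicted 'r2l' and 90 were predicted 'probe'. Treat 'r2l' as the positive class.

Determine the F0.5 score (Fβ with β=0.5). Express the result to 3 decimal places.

0.536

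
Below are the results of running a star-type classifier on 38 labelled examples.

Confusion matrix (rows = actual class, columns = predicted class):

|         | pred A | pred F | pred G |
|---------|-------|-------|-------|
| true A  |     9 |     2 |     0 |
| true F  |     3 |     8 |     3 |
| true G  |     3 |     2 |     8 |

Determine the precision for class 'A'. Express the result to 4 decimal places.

precision = TP/(TP+FP).
A: TP=9, FP=3+3=6 → 9/15 = 0.60000

0.6000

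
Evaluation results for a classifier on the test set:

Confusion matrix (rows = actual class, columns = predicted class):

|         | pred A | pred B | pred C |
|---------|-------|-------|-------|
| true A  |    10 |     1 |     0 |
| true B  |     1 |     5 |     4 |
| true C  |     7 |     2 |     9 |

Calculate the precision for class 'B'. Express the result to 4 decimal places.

One-vs-rest for 'B': TP = diagonal; FP = other classes predicted 'B'; FN = 'B' predicted as other.
precision = TP/(TP+FP).
B: TP=5, FP=1+2=3 → 5/8 = 0.62500

0.6250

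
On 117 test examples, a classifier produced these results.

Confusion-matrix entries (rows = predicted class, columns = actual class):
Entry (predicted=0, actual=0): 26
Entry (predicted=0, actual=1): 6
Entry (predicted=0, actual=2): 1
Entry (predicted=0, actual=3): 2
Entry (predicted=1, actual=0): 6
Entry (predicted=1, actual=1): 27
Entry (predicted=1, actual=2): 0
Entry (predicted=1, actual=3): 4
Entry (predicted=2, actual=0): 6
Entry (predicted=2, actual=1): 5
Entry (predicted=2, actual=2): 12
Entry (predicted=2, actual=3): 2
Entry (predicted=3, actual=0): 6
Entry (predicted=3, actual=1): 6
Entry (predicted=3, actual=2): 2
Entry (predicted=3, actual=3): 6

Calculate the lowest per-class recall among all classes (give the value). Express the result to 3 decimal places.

0.429

Per-class recall (TP/(TP+FN)):
  0: TP=26, FN=6+6+6=18 → 26/44 = 0.5909
  1: TP=27, FN=6+5+6=17 → 27/44 = 0.6136
  2: TP=12, FN=1+0+2=3 → 12/15 = 0.8000
  3: TP=6, FN=2+4+2=8 → 6/14 = 0.4286
Lowest is class '3' with recall = 0.429.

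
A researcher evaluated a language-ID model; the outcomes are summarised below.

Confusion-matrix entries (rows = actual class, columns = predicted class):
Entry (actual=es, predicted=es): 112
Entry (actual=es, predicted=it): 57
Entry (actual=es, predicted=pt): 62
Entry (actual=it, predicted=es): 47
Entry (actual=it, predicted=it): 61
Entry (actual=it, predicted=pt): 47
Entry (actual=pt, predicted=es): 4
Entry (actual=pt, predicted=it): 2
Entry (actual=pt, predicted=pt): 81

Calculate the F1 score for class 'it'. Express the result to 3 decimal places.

0.444

F1 score = 2·TP/(2·TP+FP+FN).
it: TP=61, FP=57+2=59, FN=47+47=94 → 122/275 = 0.4436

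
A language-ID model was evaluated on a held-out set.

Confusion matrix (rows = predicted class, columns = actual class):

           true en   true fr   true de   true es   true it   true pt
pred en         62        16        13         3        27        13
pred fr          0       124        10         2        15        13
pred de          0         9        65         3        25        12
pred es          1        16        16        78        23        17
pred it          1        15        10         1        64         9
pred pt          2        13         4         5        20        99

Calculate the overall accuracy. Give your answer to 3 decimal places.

Accuracy = trace / total = (62+124+65+78+64+99=492) / 806 = 492/806 = 0.610

0.610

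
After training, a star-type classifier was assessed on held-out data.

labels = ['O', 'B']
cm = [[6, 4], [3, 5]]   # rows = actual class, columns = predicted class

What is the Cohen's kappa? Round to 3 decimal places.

0.222

Observed agreement pₒ = trace/N = 11/18 = 0.6111
Expected agreement pₑ = Σ (rowᵢ·colᵢ)/N² = (10·9 + 8·9)/18² = 0.5000
κ = (pₒ − pₑ)/(1 − pₑ) = (0.6111 − 0.5000)/(1 − 0.5000) = 0.222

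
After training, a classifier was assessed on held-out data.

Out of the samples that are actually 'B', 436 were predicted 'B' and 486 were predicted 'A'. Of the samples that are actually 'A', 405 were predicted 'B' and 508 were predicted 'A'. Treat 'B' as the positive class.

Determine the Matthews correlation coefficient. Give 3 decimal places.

MCC = (TP·TN − FP·FN) / √((TP+FP)(TP+FN)(TN+FP)(TN+FN))
Numerator = 436·508 − 405·486 = 24658
Denominator = √(841·922·913·994) = √703694373844 = 838864.9318
MCC = 24658 / 838864.9318 = 0.029

0.029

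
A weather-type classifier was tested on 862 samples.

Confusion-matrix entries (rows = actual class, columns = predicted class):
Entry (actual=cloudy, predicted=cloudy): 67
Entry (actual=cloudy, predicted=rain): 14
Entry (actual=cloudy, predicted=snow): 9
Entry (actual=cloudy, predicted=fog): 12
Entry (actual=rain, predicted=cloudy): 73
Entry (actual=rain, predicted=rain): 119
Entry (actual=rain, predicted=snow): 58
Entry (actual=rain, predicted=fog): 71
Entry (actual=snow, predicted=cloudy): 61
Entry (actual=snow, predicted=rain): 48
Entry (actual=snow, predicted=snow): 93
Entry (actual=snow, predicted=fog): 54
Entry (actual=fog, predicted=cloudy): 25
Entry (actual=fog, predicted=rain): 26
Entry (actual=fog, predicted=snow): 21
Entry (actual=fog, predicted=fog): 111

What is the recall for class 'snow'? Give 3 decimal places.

One-vs-rest for 'snow': TP = diagonal; FP = other classes predicted 'snow'; FN = 'snow' predicted as other.
recall = TP/(TP+FN).
snow: TP=93, FN=61+48+54=163 → 93/256 = 0.3633

0.363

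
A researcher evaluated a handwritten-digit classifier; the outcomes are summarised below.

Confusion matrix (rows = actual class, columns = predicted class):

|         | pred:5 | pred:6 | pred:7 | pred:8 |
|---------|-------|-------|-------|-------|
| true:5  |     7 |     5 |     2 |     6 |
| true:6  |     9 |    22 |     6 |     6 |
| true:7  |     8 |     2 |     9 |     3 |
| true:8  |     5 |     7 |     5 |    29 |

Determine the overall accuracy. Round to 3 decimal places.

0.511

Accuracy = trace / total = (7+22+9+29=67) / 131 = 67/131 = 0.511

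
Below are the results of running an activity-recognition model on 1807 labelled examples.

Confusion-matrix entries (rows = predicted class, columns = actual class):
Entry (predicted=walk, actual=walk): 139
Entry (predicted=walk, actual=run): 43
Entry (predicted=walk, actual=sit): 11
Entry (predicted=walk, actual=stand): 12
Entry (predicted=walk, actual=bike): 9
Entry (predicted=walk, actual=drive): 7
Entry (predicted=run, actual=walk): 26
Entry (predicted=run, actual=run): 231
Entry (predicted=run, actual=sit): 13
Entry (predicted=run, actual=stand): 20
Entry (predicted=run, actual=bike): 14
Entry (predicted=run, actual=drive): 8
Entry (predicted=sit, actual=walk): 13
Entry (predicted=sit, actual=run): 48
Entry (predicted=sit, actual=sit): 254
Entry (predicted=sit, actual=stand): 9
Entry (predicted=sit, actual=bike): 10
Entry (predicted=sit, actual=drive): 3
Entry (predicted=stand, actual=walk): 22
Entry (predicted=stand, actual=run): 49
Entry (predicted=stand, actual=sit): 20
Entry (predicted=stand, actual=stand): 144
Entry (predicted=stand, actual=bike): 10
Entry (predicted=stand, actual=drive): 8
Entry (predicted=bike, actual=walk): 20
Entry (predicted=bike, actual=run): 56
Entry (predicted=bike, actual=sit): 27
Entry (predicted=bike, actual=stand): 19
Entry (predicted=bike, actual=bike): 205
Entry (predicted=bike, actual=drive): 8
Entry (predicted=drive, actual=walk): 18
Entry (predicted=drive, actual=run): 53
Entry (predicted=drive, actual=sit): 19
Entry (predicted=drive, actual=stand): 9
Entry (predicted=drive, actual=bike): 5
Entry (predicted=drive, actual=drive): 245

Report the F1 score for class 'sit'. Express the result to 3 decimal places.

0.746

Take TP from the diagonal, FP from the rest of the 'sit' prediction marginal, FN from the rest of the 'sit' actual marginal.
F1 score = 2·TP/(2·TP+FP+FN).
sit: TP=254, FP=13+48+9+10+3=83, FN=11+13+20+27+19=90 → 508/681 = 0.7460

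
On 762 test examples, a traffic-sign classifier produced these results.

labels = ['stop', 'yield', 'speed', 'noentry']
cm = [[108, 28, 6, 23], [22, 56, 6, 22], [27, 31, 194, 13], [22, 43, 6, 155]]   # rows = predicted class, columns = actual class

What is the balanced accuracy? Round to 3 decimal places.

Balanced accuracy = mean of per-class recall.
  stop: recall = 108/179 = 0.6034
  yield: recall = 56/158 = 0.3544
  speed: recall = 194/212 = 0.9151
  noentry: recall = 155/213 = 0.7277
Mean = (0.6034 + 0.3544 + 0.9151 + 0.7277) / 4 = 0.650

0.650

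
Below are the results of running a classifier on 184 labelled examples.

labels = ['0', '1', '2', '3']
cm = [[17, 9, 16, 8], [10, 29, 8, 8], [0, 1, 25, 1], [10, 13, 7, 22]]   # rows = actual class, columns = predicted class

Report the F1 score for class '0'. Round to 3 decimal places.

0.391

Take TP from the diagonal, FP from the rest of the '0' prediction marginal, FN from the rest of the '0' actual marginal.
F1 score = 2·TP/(2·TP+FP+FN).
0: TP=17, FP=10+0+10=20, FN=9+16+8=33 → 34/87 = 0.3908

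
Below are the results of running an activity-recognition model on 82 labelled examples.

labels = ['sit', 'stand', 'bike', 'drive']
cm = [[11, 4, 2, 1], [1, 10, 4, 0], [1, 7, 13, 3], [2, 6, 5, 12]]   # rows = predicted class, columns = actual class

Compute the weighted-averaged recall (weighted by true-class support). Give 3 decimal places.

Per-class recall (TP/(TP+FN)):
  sit: TP=11, FN=1+1+2=4 → 11/15 = 0.7333
  stand: TP=10, FN=4+7+6=17 → 10/27 = 0.3704
  bike: TP=13, FN=2+4+5=11 → 13/24 = 0.5417
  drive: TP=12, FN=1+0+3=4 → 12/16 = 0.7500
Weighted-recall = Σ (supportᵢ/N)·recallᵢ with N=82: (15/82)·0.7333 + (27/82)·0.3704 + (24/82)·0.5417 + (16/82)·0.7500 = 0.561

0.561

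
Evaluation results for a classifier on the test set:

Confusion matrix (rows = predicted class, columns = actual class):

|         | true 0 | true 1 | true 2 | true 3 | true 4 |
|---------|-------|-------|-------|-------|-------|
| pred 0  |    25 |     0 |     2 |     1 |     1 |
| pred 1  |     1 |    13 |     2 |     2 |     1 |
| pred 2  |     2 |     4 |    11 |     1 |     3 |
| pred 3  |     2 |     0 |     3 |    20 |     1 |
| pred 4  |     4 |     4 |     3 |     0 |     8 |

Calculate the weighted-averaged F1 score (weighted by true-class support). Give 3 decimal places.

0.681

Per-class F1 score (2·TP/(2·TP+FP+FN)):
  0: TP=25, FP=0+2+1+1=4, FN=1+2+2+4=9 → 50/63 = 0.7937
  1: TP=13, FP=1+2+2+1=6, FN=0+4+0+4=8 → 26/40 = 0.6500
  2: TP=11, FP=2+4+1+3=10, FN=2+2+3+3=10 → 22/42 = 0.5238
  3: TP=20, FP=2+0+3+1=6, FN=1+2+1+0=4 → 40/50 = 0.8000
  4: TP=8, FP=4+4+3+0=11, FN=1+1+3+1=6 → 16/33 = 0.4848
Weighted-F1 score = Σ (supportᵢ/N)·F1 scoreᵢ with N=114: (34/114)·0.7937 + (21/114)·0.6500 + (21/114)·0.5238 + (24/114)·0.8000 + (14/114)·0.4848 = 0.681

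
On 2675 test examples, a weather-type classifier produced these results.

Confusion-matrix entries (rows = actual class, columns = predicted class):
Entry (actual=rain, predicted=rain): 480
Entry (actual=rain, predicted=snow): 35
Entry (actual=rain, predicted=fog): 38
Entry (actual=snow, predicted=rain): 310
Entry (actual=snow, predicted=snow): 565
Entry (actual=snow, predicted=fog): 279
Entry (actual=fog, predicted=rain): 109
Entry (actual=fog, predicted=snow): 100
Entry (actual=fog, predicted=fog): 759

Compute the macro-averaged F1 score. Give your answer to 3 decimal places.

0.671

Per-class F1 score (2·TP/(2·TP+FP+FN)):
  rain: TP=480, FP=310+109=419, FN=35+38=73 → 960/1452 = 0.6612
  snow: TP=565, FP=35+100=135, FN=310+279=589 → 1130/1854 = 0.6095
  fog: TP=759, FP=38+279=317, FN=109+100=209 → 1518/2044 = 0.7427
Macro-F1 score = mean = (0.6612 + 0.6095 + 0.7427) / 3 = 0.671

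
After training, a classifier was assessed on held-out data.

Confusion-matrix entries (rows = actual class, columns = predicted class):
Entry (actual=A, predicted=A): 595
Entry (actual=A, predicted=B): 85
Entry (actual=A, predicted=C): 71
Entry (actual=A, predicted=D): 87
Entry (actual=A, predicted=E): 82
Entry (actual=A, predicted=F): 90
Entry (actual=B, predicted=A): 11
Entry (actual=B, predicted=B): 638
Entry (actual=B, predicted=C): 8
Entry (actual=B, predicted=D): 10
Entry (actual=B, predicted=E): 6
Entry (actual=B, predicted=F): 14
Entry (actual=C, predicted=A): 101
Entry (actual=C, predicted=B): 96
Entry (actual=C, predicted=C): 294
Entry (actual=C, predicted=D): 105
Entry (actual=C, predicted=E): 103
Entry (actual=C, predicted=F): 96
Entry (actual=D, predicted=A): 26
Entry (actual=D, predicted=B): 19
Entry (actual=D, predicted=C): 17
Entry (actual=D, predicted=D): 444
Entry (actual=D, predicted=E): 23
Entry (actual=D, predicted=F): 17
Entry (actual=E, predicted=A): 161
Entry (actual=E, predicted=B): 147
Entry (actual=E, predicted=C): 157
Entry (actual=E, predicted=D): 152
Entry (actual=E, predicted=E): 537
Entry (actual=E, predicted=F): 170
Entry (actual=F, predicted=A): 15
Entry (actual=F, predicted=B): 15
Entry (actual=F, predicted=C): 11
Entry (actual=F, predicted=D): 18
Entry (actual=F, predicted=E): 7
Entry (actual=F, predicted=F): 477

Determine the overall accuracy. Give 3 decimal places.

0.609

Accuracy = trace / total = (595+638+294+444+537+477=2985) / 4905 = 2985/4905 = 0.609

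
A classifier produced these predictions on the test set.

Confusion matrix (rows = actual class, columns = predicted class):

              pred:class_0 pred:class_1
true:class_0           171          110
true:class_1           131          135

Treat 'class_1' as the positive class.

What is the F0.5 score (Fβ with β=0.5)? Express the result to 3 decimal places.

Fβ = (1+β²)·TP / ((1+β²)·TP + β²·FN + FP), with β²=1/4
= 1.25·135 / (1.25·135 + 0.25·131 + 110) = 0.542

0.542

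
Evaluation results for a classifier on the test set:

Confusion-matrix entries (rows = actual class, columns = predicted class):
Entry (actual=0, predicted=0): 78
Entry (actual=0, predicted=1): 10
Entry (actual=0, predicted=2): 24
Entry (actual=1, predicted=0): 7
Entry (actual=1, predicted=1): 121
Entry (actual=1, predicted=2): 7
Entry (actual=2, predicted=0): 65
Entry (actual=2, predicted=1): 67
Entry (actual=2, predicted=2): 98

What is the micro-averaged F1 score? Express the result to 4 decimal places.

0.6226

Micro-averaging pools counts across classes: ΣTP=297, ΣFP=180, ΣFN=180.
Micro-F1 score = 2·TP/(2·TP+FP+FN) on pooled counts = 0.6226 (equals overall accuracy in single-label multiclass).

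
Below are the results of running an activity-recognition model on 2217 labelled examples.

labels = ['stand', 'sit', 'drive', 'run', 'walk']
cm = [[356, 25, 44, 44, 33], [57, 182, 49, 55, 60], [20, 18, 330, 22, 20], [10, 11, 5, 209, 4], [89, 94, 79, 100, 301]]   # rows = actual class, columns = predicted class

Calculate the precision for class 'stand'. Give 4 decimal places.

One-vs-rest for 'stand': TP = diagonal; FP = other classes predicted 'stand'; FN = 'stand' predicted as other.
precision = TP/(TP+FP).
stand: TP=356, FP=57+20+10+89=176 → 356/532 = 0.66917

0.6692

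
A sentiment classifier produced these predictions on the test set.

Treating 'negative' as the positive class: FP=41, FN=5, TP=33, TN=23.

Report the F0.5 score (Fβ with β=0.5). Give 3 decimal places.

0.494

Fβ = (1+β²)·TP / ((1+β²)·TP + β²·FN + FP), with β²=1/4
= 1.25·33 / (1.25·33 + 0.25·5 + 41) = 0.494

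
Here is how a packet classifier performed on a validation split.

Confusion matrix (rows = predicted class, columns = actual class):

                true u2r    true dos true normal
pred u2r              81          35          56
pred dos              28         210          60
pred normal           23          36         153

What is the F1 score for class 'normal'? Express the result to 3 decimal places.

0.636

Treat 'normal' as positive and all other classes as negative.
F1 score = 2·TP/(2·TP+FP+FN).
normal: TP=153, FP=23+36=59, FN=56+60=116 → 306/481 = 0.6362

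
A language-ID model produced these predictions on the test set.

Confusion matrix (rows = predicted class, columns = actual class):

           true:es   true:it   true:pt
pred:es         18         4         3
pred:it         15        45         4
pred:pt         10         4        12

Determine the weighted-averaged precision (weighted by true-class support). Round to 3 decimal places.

Per-class precision (TP/(TP+FP)):
  es: TP=18, FP=4+3=7 → 18/25 = 0.7200
  it: TP=45, FP=15+4=19 → 45/64 = 0.7031
  pt: TP=12, FP=10+4=14 → 12/26 = 0.4615
Weighted-precision = Σ (supportᵢ/N)·precisionᵢ with N=115: (43/115)·0.7200 + (53/115)·0.7031 + (19/115)·0.4615 = 0.670

0.670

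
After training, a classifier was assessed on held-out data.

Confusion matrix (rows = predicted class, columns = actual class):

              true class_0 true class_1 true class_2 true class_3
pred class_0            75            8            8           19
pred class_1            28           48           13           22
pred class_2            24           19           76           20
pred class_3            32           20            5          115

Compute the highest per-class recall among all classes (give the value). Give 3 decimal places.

Per-class recall (TP/(TP+FN)):
  class_0: TP=75, FN=28+24+32=84 → 75/159 = 0.4717
  class_1: TP=48, FN=8+19+20=47 → 48/95 = 0.5053
  class_2: TP=76, FN=8+13+5=26 → 76/102 = 0.7451
  class_3: TP=115, FN=19+22+20=61 → 115/176 = 0.6534
Highest is class 'class_2' with recall = 0.745.

0.745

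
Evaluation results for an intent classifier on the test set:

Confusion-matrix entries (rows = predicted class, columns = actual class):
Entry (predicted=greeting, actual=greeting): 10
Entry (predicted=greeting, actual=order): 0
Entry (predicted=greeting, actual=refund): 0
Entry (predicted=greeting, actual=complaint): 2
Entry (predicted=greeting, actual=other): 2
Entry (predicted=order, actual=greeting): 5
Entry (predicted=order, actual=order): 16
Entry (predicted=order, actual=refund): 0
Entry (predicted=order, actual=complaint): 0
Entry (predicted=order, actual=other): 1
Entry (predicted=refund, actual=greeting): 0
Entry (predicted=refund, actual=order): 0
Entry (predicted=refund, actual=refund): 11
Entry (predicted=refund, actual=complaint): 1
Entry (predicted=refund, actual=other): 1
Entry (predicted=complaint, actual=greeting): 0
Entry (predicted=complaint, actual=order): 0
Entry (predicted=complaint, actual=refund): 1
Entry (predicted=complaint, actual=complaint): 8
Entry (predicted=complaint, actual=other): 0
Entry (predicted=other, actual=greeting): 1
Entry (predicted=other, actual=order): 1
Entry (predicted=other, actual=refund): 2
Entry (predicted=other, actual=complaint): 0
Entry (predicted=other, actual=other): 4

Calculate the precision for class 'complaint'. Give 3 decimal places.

0.889

Take TP from the diagonal, FP from the rest of the 'complaint' prediction marginal, FN from the rest of the 'complaint' actual marginal.
precision = TP/(TP+FP).
complaint: TP=8, FP=0+0+1+0=1 → 8/9 = 0.8889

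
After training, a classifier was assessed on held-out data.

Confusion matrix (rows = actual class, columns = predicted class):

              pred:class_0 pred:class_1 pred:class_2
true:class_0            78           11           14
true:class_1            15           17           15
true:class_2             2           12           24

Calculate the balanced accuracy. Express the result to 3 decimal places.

Balanced accuracy = mean of per-class recall.
  class_0: recall = 78/103 = 0.7573
  class_1: recall = 17/47 = 0.3617
  class_2: recall = 24/38 = 0.6316
Mean = (0.7573 + 0.3617 + 0.6316) / 3 = 0.584

0.584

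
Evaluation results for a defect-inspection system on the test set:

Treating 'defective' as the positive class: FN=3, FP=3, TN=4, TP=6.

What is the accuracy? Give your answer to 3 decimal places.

Accuracy = (TP+TN)/N = (6+4)/16 = 0.625

0.625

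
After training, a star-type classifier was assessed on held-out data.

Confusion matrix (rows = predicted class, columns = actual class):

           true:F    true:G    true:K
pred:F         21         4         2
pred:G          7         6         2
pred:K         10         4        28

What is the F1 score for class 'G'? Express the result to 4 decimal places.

0.4138

Take TP from the diagonal, FP from the rest of the 'G' prediction marginal, FN from the rest of the 'G' actual marginal.
F1 score = 2·TP/(2·TP+FP+FN).
G: TP=6, FP=7+2=9, FN=4+4=8 → 12/29 = 0.41379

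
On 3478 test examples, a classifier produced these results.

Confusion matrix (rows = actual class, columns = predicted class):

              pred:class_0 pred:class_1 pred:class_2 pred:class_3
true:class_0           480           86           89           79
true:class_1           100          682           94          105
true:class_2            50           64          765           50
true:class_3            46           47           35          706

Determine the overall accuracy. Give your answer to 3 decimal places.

0.757

Accuracy = trace / total = (480+682+765+706=2633) / 3478 = 2633/3478 = 0.757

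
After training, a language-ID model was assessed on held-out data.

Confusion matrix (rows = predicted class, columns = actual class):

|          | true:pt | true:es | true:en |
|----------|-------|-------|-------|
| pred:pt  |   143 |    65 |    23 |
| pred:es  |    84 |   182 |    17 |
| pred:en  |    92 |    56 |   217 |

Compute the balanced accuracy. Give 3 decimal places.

0.631

Balanced accuracy = mean of per-class recall.
  pt: recall = 143/319 = 0.4483
  es: recall = 182/303 = 0.6007
  en: recall = 217/257 = 0.8444
Mean = (0.4483 + 0.6007 + 0.8444) / 3 = 0.631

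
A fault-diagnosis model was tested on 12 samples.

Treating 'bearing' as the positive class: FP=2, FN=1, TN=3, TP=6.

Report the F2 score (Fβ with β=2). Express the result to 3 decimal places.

0.833

Fβ = (1+β²)·TP / ((1+β²)·TP + β²·FN + FP), with β²=4
= 5·6 / (5·6 + 4·1 + 2) = 0.833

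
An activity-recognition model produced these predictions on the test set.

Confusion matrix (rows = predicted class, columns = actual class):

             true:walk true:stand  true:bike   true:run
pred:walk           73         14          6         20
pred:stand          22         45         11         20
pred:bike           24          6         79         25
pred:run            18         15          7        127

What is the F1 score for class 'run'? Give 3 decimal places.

0.708

Treat 'run' as positive and all other classes as negative.
F1 score = 2·TP/(2·TP+FP+FN).
run: TP=127, FP=18+15+7=40, FN=20+20+25=65 → 254/359 = 0.7075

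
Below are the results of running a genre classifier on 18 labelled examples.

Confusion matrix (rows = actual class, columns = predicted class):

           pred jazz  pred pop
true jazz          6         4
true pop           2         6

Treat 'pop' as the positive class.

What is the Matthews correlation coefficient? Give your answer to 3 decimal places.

0.350

MCC = (TP·TN − FP·FN) / √((TP+FP)(TP+FN)(TN+FP)(TN+FN))
Numerator = 6·6 − 4·2 = 28
Denominator = √(10·8·10·8) = √6400 = 80.0000
MCC = 28 / 80.0000 = 0.350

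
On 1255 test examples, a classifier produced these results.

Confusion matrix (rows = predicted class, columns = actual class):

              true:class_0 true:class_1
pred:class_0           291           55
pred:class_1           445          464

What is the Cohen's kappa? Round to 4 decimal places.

Observed agreement pₒ = trace/N = 755/1255 = 0.60159
Expected agreement pₑ = Σ (rowᵢ·colᵢ)/N² = (736·346 + 519·909)/1255² = 0.46122
κ = (pₒ − pₑ)/(1 − pₑ) = (0.60159 − 0.46122)/(1 − 0.46122) = 0.2605

0.2605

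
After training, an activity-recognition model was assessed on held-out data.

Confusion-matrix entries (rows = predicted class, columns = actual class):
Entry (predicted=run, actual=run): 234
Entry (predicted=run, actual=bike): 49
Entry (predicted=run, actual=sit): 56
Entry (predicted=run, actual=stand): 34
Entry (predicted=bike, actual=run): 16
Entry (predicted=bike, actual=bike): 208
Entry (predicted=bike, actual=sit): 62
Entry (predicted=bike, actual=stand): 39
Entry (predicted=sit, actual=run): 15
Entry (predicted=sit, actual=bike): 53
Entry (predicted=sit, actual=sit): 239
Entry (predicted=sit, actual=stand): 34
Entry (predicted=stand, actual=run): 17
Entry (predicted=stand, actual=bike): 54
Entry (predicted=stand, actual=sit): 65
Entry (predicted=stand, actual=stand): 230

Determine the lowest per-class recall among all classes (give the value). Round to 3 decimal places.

0.566

Per-class recall (TP/(TP+FN)):
  run: TP=234, FN=16+15+17=48 → 234/282 = 0.8298
  bike: TP=208, FN=49+53+54=156 → 208/364 = 0.5714
  sit: TP=239, FN=56+62+65=183 → 239/422 = 0.5664
  stand: TP=230, FN=34+39+34=107 → 230/337 = 0.6825
Lowest is class 'sit' with recall = 0.566.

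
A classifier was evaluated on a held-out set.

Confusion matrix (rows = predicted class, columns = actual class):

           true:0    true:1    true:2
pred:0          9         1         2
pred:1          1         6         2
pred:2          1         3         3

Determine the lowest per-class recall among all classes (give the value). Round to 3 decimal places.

0.429

Per-class recall (TP/(TP+FN)):
  0: TP=9, FN=1+1=2 → 9/11 = 0.8182
  1: TP=6, FN=1+3=4 → 6/10 = 0.6000
  2: TP=3, FN=2+2=4 → 3/7 = 0.4286
Lowest is class '2' with recall = 0.429.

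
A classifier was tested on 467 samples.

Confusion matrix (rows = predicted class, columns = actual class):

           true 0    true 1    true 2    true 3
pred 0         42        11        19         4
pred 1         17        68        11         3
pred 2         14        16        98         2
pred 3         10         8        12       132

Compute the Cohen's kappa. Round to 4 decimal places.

0.6306

Observed agreement pₒ = trace/N = 340/467 = 0.72805
Expected agreement pₑ = Σ (rowᵢ·colᵢ)/N² = (83·76 + 103·99 + 140·130 + 141·162)/467² = 0.26387
κ = (pₒ − pₑ)/(1 − pₑ) = (0.72805 − 0.26387)/(1 − 0.26387) = 0.6306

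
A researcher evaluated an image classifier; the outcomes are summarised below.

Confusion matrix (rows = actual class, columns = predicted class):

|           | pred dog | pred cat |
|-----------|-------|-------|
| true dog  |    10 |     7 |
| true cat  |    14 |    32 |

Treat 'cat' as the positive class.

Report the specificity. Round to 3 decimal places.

0.588

Specificity = TN/(TN+FP) = 10/(10+7) = 0.588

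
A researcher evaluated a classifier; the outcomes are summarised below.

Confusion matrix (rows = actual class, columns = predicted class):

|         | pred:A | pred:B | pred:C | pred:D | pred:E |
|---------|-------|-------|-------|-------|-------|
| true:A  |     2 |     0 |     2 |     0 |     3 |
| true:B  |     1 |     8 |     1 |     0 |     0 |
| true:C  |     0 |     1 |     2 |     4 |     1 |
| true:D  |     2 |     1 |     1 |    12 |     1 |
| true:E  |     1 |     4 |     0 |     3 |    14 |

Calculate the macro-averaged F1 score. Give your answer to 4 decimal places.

0.5219

Per-class F1 score (2·TP/(2·TP+FP+FN)):
  A: TP=2, FP=1+0+2+1=4, FN=0+2+0+3=5 → 4/13 = 0.30769
  B: TP=8, FP=0+1+1+4=6, FN=1+1+0+0=2 → 16/24 = 0.66667
  C: TP=2, FP=2+1+1+0=4, FN=0+1+4+1=6 → 4/14 = 0.28571
  D: TP=12, FP=0+0+4+3=7, FN=2+1+1+1=5 → 24/36 = 0.66667
  E: TP=14, FP=3+0+1+1=5, FN=1+4+0+3=8 → 28/41 = 0.68293
Macro-F1 score = mean = (0.30769 + 0.66667 + 0.28571 + 0.66667 + 0.68293) / 5 = 0.5219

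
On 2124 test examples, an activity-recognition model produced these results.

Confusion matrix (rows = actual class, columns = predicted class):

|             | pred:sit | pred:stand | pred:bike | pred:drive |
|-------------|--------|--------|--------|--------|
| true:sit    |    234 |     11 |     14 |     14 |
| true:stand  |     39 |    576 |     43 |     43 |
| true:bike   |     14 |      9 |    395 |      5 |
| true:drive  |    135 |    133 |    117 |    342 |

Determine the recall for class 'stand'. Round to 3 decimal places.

0.822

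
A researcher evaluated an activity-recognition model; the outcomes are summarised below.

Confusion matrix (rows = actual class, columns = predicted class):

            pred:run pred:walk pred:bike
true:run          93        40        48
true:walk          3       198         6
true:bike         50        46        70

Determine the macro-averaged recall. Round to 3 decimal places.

0.631

Per-class recall (TP/(TP+FN)):
  run: TP=93, FN=40+48=88 → 93/181 = 0.5138
  walk: TP=198, FN=3+6=9 → 198/207 = 0.9565
  bike: TP=70, FN=50+46=96 → 70/166 = 0.4217
Macro-recall = mean = (0.5138 + 0.9565 + 0.4217) / 3 = 0.631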